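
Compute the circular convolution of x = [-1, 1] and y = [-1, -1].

(x ⊛ y)[n] = Σ(m=0 to 1) x[m] · y[(n-m) mod 2]

Computing each output sample:
(x ⊛ y)[0] = 0
(x ⊛ y)[1] = 0

x ⊛ y = [0, 0]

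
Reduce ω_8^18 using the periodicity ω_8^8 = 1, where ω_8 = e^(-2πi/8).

Since ω_8^8 = 1, powers reduce modulo 8.
18 mod 8 = 2
So ω_8^18 = ω_8^2 = e^(-2πi·2/8)

ω_8^18 = ω_8^2 = -1i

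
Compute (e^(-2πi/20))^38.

Since ω_20^20 = 1, powers reduce modulo 20.
38 mod 20 = 18
So ω_20^38 = ω_20^18 = e^(-2πi·18/20)

ω_20^38 = ω_20^18 = 0.8090+0.5878i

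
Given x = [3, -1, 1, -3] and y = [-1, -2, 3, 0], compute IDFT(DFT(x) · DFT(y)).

(x ⊛ y)[n] = Σ(m=0 to 3) x[m] · y[(n-m) mod 4]

Computing each output sample:
(x ⊛ y)[0] = 6
(x ⊛ y)[1] = -14
(x ⊛ y)[2] = 10
(x ⊛ y)[3] = -2

x ⊛ y = [6, -14, 10, -2]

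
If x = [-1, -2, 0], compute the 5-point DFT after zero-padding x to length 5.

Original 3-point DFT: [-3, 1.7321i, -1.7321i]
Zero-padded 5-point DFT provides frequency interpolation.

DFT_5([x, 0, ...]) = [-3, -1.6180+1.9021i, 0.6180+1.1756i, 0.6180-1.1756i, -1.6180-1.9021i]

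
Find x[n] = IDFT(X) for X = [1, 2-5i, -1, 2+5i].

x[n] = (1/4) Σ(k=0 to 3) X[k] · e^(2πikn/4)

Computing each x[n]:
x[0] = 1
x[1] = 3
x[2] = -1
x[3] = -2

x = [1, 3, -1, -2]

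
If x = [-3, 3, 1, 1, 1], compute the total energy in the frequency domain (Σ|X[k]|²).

Parseval: Σ|x[n]|² = (1/N)Σ|X[k]|², so Σ|X[k]|² = N·Σ|x[n]|² = 5·21.0000

Σ|X[k]|² = N·Σ|x[n]|² = 5·21.0000 = 105.0000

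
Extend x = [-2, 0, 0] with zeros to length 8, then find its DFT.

Original 3-point DFT: [-2, -2, -2]
Zero-padded 8-point DFT provides frequency interpolation.

DFT_8([x, 0, ...]) = [-2, -2, -2, -2, -2, -2, -2, -2]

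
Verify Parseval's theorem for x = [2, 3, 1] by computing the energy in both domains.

Time domain:
Σ|x[n]|² = |2|² + |3|² + |1|² = 14.0000

Frequency domain:
(1/3)Σ|X[k]|² = (1/3)(|6|² + |-1.7321i|² + |1.7321i|²) = (1/3)·42.0000 = 14.0000

Both sides agree, confirming Parseval's theorem.

Σ|x[n]|² = (1/N)Σ|X[k]|² = 14.0000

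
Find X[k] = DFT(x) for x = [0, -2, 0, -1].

X[k] = Σ(n=0 to 3) x[n] · ω_4^(nk)
where ω_4 = e^(-2πi/4)

Computing each X[k]:
X[0] = -3
X[1] = 1i
X[2] = 3
X[3] = -1i

X = [-3, 1i, 3, -1i]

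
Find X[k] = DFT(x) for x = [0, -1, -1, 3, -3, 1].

X[k] = Σ(n=0 to 5) x[n] · ω_6^(nk)
where ω_6 = e^(-2πi/6)

Computing each X[k]:
X[0] = -1
X[1] = -1
X[2] = 5.0000+3.4641i
X[3] = -7
X[4] = 5.0000-3.4641i
X[5] = -1

X = [-1, -1, 5.0000+3.4641i, -7, 5.0000-3.4641i, -1]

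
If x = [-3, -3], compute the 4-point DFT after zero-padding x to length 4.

Original 2-point DFT: [-6, 0]
Zero-padded 4-point DFT provides frequency interpolation.

DFT_4([x, 0, ...]) = [-6, -3+3i, 0, -3-3i]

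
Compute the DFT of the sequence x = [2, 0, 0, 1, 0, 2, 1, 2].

X[k] = Σ(n=0 to 7) x[n] · ω_8^(nk)
where ω_8 = e^(-2πi/8)

Computing each X[k]:
X[0] = 8
X[1] = 1.2929+3.1213i
X[2] = 1+1i
X[3] = 2.7071+1.1213i
X[4] = -2
X[5] = 2.7071-1.1213i
X[6] = 1-1i
X[7] = 1.2929-3.1213i

X = [8, 1.2929+3.1213i, 1+1i, 2.7071+1.1213i, -2, 2.7071-1.1213i, 1-1i, 1.2929-3.1213i]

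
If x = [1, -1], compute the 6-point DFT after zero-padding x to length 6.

Original 2-point DFT: [0, 2]
Zero-padded 6-point DFT provides frequency interpolation.

DFT_6([x, 0, ...]) = [0, 0.5000+0.8660i, 1.5000+0.8660i, 2, 1.5000-0.8660i, 0.5000-0.8660i]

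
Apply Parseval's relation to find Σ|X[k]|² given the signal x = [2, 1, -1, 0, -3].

Parseval: Σ|x[n]|² = (1/N)Σ|X[k]|², so Σ|X[k]|² = N·Σ|x[n]|² = 5·15.0000

Σ|X[k]|² = N·Σ|x[n]|² = 5·15.0000 = 75.0000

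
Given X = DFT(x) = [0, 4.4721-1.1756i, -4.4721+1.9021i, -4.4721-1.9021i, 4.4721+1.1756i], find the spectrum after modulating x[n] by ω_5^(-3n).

Modulation property: DFT(ω_5^(-3n)·x[n]) = X[(k-3) mod 5], so circularly shift X by 3 positions.

X[k-3] = [-4.4721+1.9021i, -4.4721-1.9021i, 4.4721+1.1756i, 0, 4.4721-1.1756i]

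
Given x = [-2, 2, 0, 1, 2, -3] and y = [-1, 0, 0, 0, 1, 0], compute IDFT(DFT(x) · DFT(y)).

(x ⊛ y)[n] = Σ(m=0 to 5) x[m] · y[(n-m) mod 6]

Computing each output sample:
(x ⊛ y)[0] = 2
(x ⊛ y)[1] = -1
(x ⊛ y)[2] = 2
(x ⊛ y)[3] = -4
(x ⊛ y)[4] = -4
(x ⊛ y)[5] = 5

x ⊛ y = [2, -1, 2, -4, -4, 5]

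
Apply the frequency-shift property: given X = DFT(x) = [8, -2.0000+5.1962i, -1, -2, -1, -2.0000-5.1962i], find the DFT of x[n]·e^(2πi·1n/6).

Modulation property: DFT(ω_6^(-1n)·x[n]) = X[(k-1) mod 6], so circularly shift X by 1 positions.

X[k-1] = [-2.0000-5.1962i, 8, -2.0000+5.1962i, -1, -2, -1]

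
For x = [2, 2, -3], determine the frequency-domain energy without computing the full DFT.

Parseval: Σ|x[n]|² = (1/N)Σ|X[k]|², so Σ|X[k]|² = N·Σ|x[n]|² = 3·17.0000

Σ|X[k]|² = N·Σ|x[n]|² = 3·17.0000 = 51.0000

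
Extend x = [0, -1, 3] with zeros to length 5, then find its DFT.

Original 3-point DFT: [2, -1.0000+3.4641i, -1.0000-3.4641i]
Zero-padded 5-point DFT provides frequency interpolation.

DFT_5([x, 0, ...]) = [2, -2.7361-0.8123i, 1.7361+3.4410i, 1.7361-3.4410i, -2.7361+0.8123i]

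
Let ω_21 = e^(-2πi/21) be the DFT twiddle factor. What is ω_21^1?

ω_21^1 = e^(-2πi·1/21)
= cos(-2π·1/21) + i·sin(-2π·1/21)
= cos(-2π/21) + i·sin(-2π/21)

ω_21^1 = cos(-2π/21) + i·sin(-2π/21) = 0.9556-0.2948i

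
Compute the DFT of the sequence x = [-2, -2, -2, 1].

X[k] = Σ(n=0 to 3) x[n] · ω_4^(nk)
where ω_4 = e^(-2πi/4)

Computing each X[k]:
X[0] = -5
X[1] = 3i
X[2] = -3
X[3] = -3i

X = [-5, 3i, -3, -3i]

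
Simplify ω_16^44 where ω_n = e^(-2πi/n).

Since ω_16^16 = 1, powers reduce modulo 16.
44 mod 16 = 12
So ω_16^44 = ω_16^12 = e^(-2πi·12/16)

ω_16^44 = ω_16^12 = 1i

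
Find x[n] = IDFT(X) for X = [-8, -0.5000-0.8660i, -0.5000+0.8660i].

x[n] = (1/3) Σ(k=0 to 2) X[k] · e^(2πikn/3)

Computing each x[n]:
x[0] = -3
x[1] = -2
x[2] = -3

x = [-3, -2, -3]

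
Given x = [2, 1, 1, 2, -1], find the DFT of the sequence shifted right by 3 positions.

Time shift by 3: X_shifted[k] = ω_5^(3k) · X[k]
Shifted x = [1, 2, -1, 2, 1]

DFT(x[n-3]) = [5, 1.1180+0.8123i, -1.1180-3.4410i, -1.1180+3.4410i, 1.1180-0.8123i]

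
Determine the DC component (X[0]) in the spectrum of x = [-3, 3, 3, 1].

X[0] = Σ(n=0 to 3) x[n] · ω_4^0 = Σ x[n]
= (-3) + (3) + (3) + (1)

X[0] = 4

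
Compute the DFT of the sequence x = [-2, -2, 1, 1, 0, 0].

X[k] = Σ(n=0 to 5) x[n] · ω_6^(nk)
where ω_6 = e^(-2πi/6)

Computing each X[k]:
X[0] = -2
X[1] = -4.5000+0.8660i
X[2] = -0.5000+2.5981i
X[3] = 0
X[4] = -0.5000-2.5981i
X[5] = -4.5000-0.8660i

X = [-2, -4.5000+0.8660i, -0.5000+2.5981i, 0, -0.5000-2.5981i, -4.5000-0.8660i]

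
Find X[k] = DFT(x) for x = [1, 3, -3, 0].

X[k] = Σ(n=0 to 3) x[n] · ω_4^(nk)
where ω_4 = e^(-2πi/4)

Computing each X[k]:
X[0] = 1
X[1] = 4-3i
X[2] = -5
X[3] = 4+3i

X = [1, 4-3i, -5, 4+3i]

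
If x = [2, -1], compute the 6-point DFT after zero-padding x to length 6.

Original 2-point DFT: [1, 3]
Zero-padded 6-point DFT provides frequency interpolation.

DFT_6([x, 0, ...]) = [1, 1.5000+0.8660i, 2.5000+0.8660i, 3, 2.5000-0.8660i, 1.5000-0.8660i]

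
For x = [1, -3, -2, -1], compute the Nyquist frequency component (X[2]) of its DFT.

X[2] = Σ(n=0 to 3) x[n] · ω_4^(2n) where ω_4 = e^(-2πi/4)
= (1)·ω_4^0 + (-3)·ω_4^2 + (-2)·ω_4^4 + (-1)·ω_4^6

X[2] = 3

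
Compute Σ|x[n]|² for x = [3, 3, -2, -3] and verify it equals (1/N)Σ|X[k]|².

Time domain:
Σ|x[n]|² = |3|² + |3|² + |-2|² + |-3|² = 31.0000

Frequency domain:
(1/4)Σ|X[k]|² = (1/4)(|1|² + |5-6i|² + |1|² + |5+6i|²) = (1/4)·124.0000 = 31.0000

Both sides agree, confirming Parseval's theorem.

Σ|x[n]|² = (1/N)Σ|X[k]|² = 31.0000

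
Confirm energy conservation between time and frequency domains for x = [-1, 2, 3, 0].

Time domain:
Σ|x[n]|² = |-1|² + |2|² + |3|² + |0|² = 14.0000

Frequency domain:
(1/4)Σ|X[k]|² = (1/4)(|4|² + |-4-2i|² + |0|² + |-4+2i|²) = (1/4)·56.0000 = 14.0000

Both sides agree, confirming Parseval's theorem.

Σ|x[n]|² = (1/N)Σ|X[k]|² = 14.0000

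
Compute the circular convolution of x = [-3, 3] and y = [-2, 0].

(x ⊛ y)[n] = Σ(m=0 to 1) x[m] · y[(n-m) mod 2]

Computing each output sample:
(x ⊛ y)[0] = 6
(x ⊛ y)[1] = -6

x ⊛ y = [6, -6]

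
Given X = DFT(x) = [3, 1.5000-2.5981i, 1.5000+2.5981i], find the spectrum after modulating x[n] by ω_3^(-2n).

Modulation property: DFT(ω_3^(-2n)·x[n]) = X[(k-2) mod 3], so circularly shift X by 2 positions.

X[k-2] = [1.5000-2.5981i, 1.5000+2.5981i, 3]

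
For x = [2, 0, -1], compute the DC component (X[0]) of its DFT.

X[0] = Σ(n=0 to 2) x[n] · ω_3^0 = Σ x[n]
= (2) + (0) + (-1)

X[0] = 1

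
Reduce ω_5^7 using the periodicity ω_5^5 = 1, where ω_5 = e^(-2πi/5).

Since ω_5^5 = 1, powers reduce modulo 5.
7 mod 5 = 2
So ω_5^7 = ω_5^2 = e^(-2πi·2/5)

ω_5^7 = ω_5^2 = -0.8090-0.5878i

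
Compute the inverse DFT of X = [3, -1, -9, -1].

x[n] = (1/4) Σ(k=0 to 3) X[k] · e^(2πikn/4)

Computing each x[n]:
x[0] = -2
x[1] = 3
x[2] = -1
x[3] = 3

x = [-2, 3, -1, 3]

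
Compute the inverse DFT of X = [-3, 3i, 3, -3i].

x[n] = (1/4) Σ(k=0 to 3) X[k] · e^(2πikn/4)

Computing each x[n]:
x[0] = 0
x[1] = -3
x[2] = 0
x[3] = 0

x = [0, -3, 0, 0]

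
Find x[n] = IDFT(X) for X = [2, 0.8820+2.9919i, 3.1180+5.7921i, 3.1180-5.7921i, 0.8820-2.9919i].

x[n] = (1/5) Σ(k=0 to 4) X[k] · e^(2πikn/5)

Computing each x[n]:
x[0] = 2
x[1] = -3
x[2] = 2
x[3] = -1
x[4] = 2

x = [2, -3, 2, -1, 2]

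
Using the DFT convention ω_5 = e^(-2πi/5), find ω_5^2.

ω_5^2 = e^(-2πi·2/5)
= cos(-2π·2/5) + i·sin(-2π·2/5)
= cos(-4π/5) + i·sin(-4π/5)

ω_5^2 = cos(-4π/5) + i·sin(-4π/5) = -0.8090-0.5878i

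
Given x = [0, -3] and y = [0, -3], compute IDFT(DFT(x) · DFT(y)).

(x ⊛ y)[n] = Σ(m=0 to 1) x[m] · y[(n-m) mod 2]

Computing each output sample:
(x ⊛ y)[0] = 9
(x ⊛ y)[1] = 0

x ⊛ y = [9, 0]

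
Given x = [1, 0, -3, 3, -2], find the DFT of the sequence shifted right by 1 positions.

Time shift by 1: X_shifted[k] = ω_5^(1k) · X[k]
Shifted x = [-2, 1, 0, -3, 3]

DFT(x[n-1]) = [-1, 1.6631+0.1388i, -6.1631+4.0287i, -6.1631-4.0287i, 1.6631-0.1388i]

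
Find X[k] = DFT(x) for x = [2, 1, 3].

X[k] = Σ(n=0 to 2) x[n] · ω_3^(nk)
where ω_3 = e^(-2πi/3)

Computing each X[k]:
X[0] = 6
X[1] = 1.7321i
X[2] = -1.7321i

X = [6, 1.7321i, -1.7321i]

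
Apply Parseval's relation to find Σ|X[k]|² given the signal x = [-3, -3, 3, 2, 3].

Parseval: Σ|x[n]|² = (1/N)Σ|X[k]|², so Σ|X[k]|² = N·Σ|x[n]|² = 5·40.0000

Σ|X[k]|² = N·Σ|x[n]|² = 5·40.0000 = 200.0000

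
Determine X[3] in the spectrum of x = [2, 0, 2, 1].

X[3] = Σ(n=0 to 3) x[n] · ω_4^(3n) where ω_4 = e^(-2πi/4)
= (2)·ω_4^0 + (0)·ω_4^3 + (2)·ω_4^6 + (1)·ω_4^9

X[3] = -1i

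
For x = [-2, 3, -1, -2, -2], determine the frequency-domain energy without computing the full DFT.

Parseval: Σ|x[n]|² = (1/N)Σ|X[k]|², so Σ|X[k]|² = N·Σ|x[n]|² = 5·22.0000

Σ|X[k]|² = N·Σ|x[n]|² = 5·22.0000 = 110.0000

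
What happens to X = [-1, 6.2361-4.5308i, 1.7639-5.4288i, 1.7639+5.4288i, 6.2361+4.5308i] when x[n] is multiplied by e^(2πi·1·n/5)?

Modulation property: DFT(ω_5^(-1n)·x[n]) = X[(k-1) mod 5], so circularly shift X by 1 positions.

X[k-1] = [6.2361+4.5308i, -1, 6.2361-4.5308i, 1.7639-5.4288i, 1.7639+5.4288i]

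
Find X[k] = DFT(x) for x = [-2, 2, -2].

X[k] = Σ(n=0 to 2) x[n] · ω_3^(nk)
where ω_3 = e^(-2πi/3)

Computing each X[k]:
X[0] = -2
X[1] = -2.0000-3.4641i
X[2] = -2.0000+3.4641i

X = [-2, -2.0000-3.4641i, -2.0000+3.4641i]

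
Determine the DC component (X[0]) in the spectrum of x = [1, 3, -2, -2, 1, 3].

X[0] = Σ(n=0 to 5) x[n] · ω_6^0 = Σ x[n]
= (1) + (3) + (-2) + (-2) + (1) + (3)

X[0] = 4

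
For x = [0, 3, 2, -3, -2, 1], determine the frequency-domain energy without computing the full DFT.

Parseval: Σ|x[n]|² = (1/N)Σ|X[k]|², so Σ|X[k]|² = N·Σ|x[n]|² = 6·27.0000

Σ|X[k]|² = N·Σ|x[n]|² = 6·27.0000 = 162.0000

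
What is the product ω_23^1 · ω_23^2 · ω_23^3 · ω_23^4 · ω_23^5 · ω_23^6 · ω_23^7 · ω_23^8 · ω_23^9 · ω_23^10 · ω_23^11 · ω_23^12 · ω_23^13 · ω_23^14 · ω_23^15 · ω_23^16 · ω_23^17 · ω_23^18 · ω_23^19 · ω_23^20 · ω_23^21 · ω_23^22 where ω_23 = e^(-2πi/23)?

The primitive 23rd roots of unity are ω_23^k for k coprime to 23: k ∈ {1, 2, 3, 4, 5, 6, 7, 8, 9, 10, 11, 12, 13, 14, 15, 16, 17, 18, 19, 20, 21, 22}
Their product equals the constant term of the cyclotomic polynomial Φ_23(x) up to sign.
For n ≥ 3, the product of all primitive nth roots of unity is 1. (For n=1 it is 1; for n=2 it is -1.)

1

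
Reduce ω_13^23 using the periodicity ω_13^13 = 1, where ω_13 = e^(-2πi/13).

Since ω_13^13 = 1, powers reduce modulo 13.
23 mod 13 = 10
So ω_13^23 = ω_13^10 = e^(-2πi·10/13)

ω_13^23 = ω_13^10 = 0.1205+0.9927i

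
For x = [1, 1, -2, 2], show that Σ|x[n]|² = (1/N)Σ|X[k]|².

Time domain:
Σ|x[n]|² = |1|² + |1|² + |-2|² + |2|² = 10.0000

Frequency domain:
(1/4)Σ|X[k]|² = (1/4)(|2|² + |3+1i|² + |-4|² + |3-1i|²) = (1/4)·40.0000 = 10.0000

Both sides agree, confirming Parseval's theorem.

Σ|x[n]|² = (1/N)Σ|X[k]|² = 10.0000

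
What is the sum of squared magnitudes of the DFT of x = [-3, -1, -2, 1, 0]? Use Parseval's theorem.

Parseval: Σ|x[n]|² = (1/N)Σ|X[k]|², so Σ|X[k]|² = N·Σ|x[n]|² = 5·15.0000

Σ|X[k]|² = N·Σ|x[n]|² = 5·15.0000 = 75.0000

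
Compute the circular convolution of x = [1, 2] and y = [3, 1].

(x ⊛ y)[n] = Σ(m=0 to 1) x[m] · y[(n-m) mod 2]

Computing each output sample:
(x ⊛ y)[0] = 5
(x ⊛ y)[1] = 7

x ⊛ y = [5, 7]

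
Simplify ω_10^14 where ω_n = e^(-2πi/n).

Since ω_10^10 = 1, powers reduce modulo 10.
14 mod 10 = 4
So ω_10^14 = ω_10^4 = e^(-2πi·4/10)

ω_10^14 = ω_10^4 = -0.8090-0.5878i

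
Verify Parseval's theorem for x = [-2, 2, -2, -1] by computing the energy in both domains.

Time domain:
Σ|x[n]|² = |-2|² + |2|² + |-2|² + |-1|² = 13.0000

Frequency domain:
(1/4)Σ|X[k]|² = (1/4)(|-3|² + |-3i|² + |-5|² + |3i|²) = (1/4)·52.0000 = 13.0000

Both sides agree, confirming Parseval's theorem.

Σ|x[n]|² = (1/N)Σ|X[k]|² = 13.0000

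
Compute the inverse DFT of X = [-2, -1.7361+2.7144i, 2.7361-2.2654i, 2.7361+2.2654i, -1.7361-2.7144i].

x[n] = (1/5) Σ(k=0 to 4) X[k] · e^(2πikn/5)

Computing each x[n]:
x[0] = 0
x[1] = -2
x[2] = -1
x[3] = 2
x[4] = -1

x = [0, -2, -1, 2, -1]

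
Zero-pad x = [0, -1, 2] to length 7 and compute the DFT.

Original 3-point DFT: [1, -0.5000+2.5981i, -0.5000-2.5981i]
Zero-padded 7-point DFT provides frequency interpolation.

DFT_7([x, 0, ...]) = [1, -1.0685-1.1680i, -1.5794+1.8427i, 2.1479+1.9975i, 2.1479-1.9975i, -1.5794-1.8427i, -1.0685+1.1680i]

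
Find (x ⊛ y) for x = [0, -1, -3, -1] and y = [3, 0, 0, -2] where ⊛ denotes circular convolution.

(x ⊛ y)[n] = Σ(m=0 to 3) x[m] · y[(n-m) mod 4]

Computing each output sample:
(x ⊛ y)[0] = 2
(x ⊛ y)[1] = 3
(x ⊛ y)[2] = -7
(x ⊛ y)[3] = -3

x ⊛ y = [2, 3, -7, -3]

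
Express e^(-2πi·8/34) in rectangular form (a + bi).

ω_34^8 = e^(-2πi·8/34)
= cos(-2π·8/34) + i·sin(-2π·8/34)
= cos(-16π/34) + i·sin(-16π/34)

ω_34^8 = cos(-16π/34) + i·sin(-16π/34) = 0.0923-0.9957i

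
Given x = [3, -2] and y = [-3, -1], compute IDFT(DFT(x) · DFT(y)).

(x ⊛ y)[n] = Σ(m=0 to 1) x[m] · y[(n-m) mod 2]

Computing each output sample:
(x ⊛ y)[0] = -7
(x ⊛ y)[1] = 3

x ⊛ y = [-7, 3]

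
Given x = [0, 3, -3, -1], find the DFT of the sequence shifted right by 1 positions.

Time shift by 1: X_shifted[k] = ω_4^(1k) · X[k]
Shifted x = [-1, 0, 3, -3]

DFT(x[n-1]) = [-1, -4-3i, 5, -4+3i]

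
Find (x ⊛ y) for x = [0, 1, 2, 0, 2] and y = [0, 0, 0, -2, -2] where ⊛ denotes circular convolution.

(x ⊛ y)[n] = Σ(m=0 to 4) x[m] · y[(n-m) mod 5]

Computing each output sample:
(x ⊛ y)[0] = -6
(x ⊛ y)[1] = -4
(x ⊛ y)[2] = -4
(x ⊛ y)[3] = -4
(x ⊛ y)[4] = -2

x ⊛ y = [-6, -4, -4, -4, -2]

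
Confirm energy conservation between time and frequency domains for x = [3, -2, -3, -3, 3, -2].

Time domain:
Σ|x[n]|² = |3|² + |-2|² + |-3|² + |-3|² + |3|² + |-2|² = 44.0000

Frequency domain:
(1/6)Σ|X[k]|² = (1/6)(|-4|² + |4.0000+5.1962i|² + |2.0000-5.1962i|² + |10|² + |2.0000+5.1962i|² + |4.0000-5.1962i|²) = (1/6)·264.0000 = 44.0000

Both sides agree, confirming Parseval's theorem.

Σ|x[n]|² = (1/N)Σ|X[k]|² = 44.0000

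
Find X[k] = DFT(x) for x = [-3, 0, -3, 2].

X[k] = Σ(n=0 to 3) x[n] · ω_4^(nk)
where ω_4 = e^(-2πi/4)

Computing each X[k]:
X[0] = -4
X[1] = 2i
X[2] = -8
X[3] = -2i

X = [-4, 2i, -8, -2i]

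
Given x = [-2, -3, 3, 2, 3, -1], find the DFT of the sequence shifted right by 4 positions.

Time shift by 4: X_shifted[k] = ω_6^(4k) · X[k]
Shifted x = [3, 2, 3, -1, -2, -3]

DFT(x[n-4]) = [2, 3.0000-8.6603i, 2, 6, 2, 3.0000+8.6603i]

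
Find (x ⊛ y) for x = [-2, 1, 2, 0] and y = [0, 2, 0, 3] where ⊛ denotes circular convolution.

(x ⊛ y)[n] = Σ(m=0 to 3) x[m] · y[(n-m) mod 4]

Computing each output sample:
(x ⊛ y)[0] = 3
(x ⊛ y)[1] = 2
(x ⊛ y)[2] = 2
(x ⊛ y)[3] = -2

x ⊛ y = [3, 2, 2, -2]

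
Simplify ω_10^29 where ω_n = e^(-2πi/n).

Since ω_10^10 = 1, powers reduce modulo 10.
29 mod 10 = 9
So ω_10^29 = ω_10^9 = e^(-2πi·9/10)

ω_10^29 = ω_10^9 = 0.8090+0.5878i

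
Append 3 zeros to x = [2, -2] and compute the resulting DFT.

Original 2-point DFT: [0, 4]
Zero-padded 5-point DFT provides frequency interpolation.

DFT_5([x, 0, ...]) = [0, 1.3820+1.9021i, 3.6180+1.1756i, 3.6180-1.1756i, 1.3820-1.9021i]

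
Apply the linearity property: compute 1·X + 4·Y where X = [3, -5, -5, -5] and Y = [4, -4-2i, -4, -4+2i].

By linearity: DFT(1x + 4y) = 1·DFT(x) + 4·DFT(y)
= 1·[3, -5, -5, -5] + 4·[4, -4-2i, -4, -4+2i]

Computing element-wise:
Z[0] = 1·(3) + 4·(4) = 19
Z[1] = 1·(-5) + 4·(-4-2i) = -21-8i
Z[2] = 1·(-5) + 4·(-4) = -21
Z[3] = 1·(-5) + 4·(-4+2i) = -21+8i

DFT(1x + 4y) = 1·X + 4·Y = [19, -21-8i, -21, -21+8i]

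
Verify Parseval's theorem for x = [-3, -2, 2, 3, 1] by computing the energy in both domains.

Time domain:
Σ|x[n]|² = |-3|² + |-2|² + |2|² + |3|² + |1|² = 27.0000

Frequency domain:
(1/5)Σ|X[k]|² = (1/5)(|1|² + |-7.3541+3.4410i|² + |-0.6459+0.8123i|² + |-0.6459-0.8123i|² + |-7.3541-3.4410i|²) = (1/5)·135.0000 = 27.0000

Both sides agree, confirming Parseval's theorem.

Σ|x[n]|² = (1/N)Σ|X[k]|² = 27.0000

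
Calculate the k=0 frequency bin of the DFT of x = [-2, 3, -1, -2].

X[0] = Σ(n=0 to 3) x[n] · ω_4^0 = Σ x[n]
= (-2) + (3) + (-1) + (-2)

X[0] = -2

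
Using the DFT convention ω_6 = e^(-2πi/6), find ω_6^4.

ω_6^4 = e^(-2πi·4/6)
= cos(-2π·4/6) + i·sin(-2π·4/6)
= cos(-8π/6) + i·sin(-8π/6)

ω_6^4 = cos(-8π/6) + i·sin(-8π/6) = -0.5000+0.8660i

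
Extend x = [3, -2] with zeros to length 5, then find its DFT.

Original 2-point DFT: [1, 5]
Zero-padded 5-point DFT provides frequency interpolation.

DFT_5([x, 0, ...]) = [1, 2.3820+1.9021i, 4.6180+1.1756i, 4.6180-1.1756i, 2.3820-1.9021i]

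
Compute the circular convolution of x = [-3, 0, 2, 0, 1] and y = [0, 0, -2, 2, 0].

(x ⊛ y)[n] = Σ(m=0 to 4) x[m] · y[(n-m) mod 5]

Computing each output sample:
(x ⊛ y)[0] = 4
(x ⊛ y)[1] = -2
(x ⊛ y)[2] = 8
(x ⊛ y)[3] = -6
(x ⊛ y)[4] = -4

x ⊛ y = [4, -2, 8, -6, -4]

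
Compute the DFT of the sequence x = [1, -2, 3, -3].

X[k] = Σ(n=0 to 3) x[n] · ω_4^(nk)
where ω_4 = e^(-2πi/4)

Computing each X[k]:
X[0] = -1
X[1] = -2-1i
X[2] = 9
X[3] = -2+1i

X = [-1, -2-1i, 9, -2+1i]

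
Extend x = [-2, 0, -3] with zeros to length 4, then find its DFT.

Original 3-point DFT: [-5, -0.5000-2.5981i, -0.5000+2.5981i]
Zero-padded 4-point DFT provides frequency interpolation.

DFT_4([x, 0, ...]) = [-5, 1, -5, 1]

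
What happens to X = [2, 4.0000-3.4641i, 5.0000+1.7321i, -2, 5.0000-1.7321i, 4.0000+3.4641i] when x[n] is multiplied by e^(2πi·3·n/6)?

Modulation property: DFT(ω_6^(-3n)·x[n]) = X[(k-3) mod 6], so circularly shift X by 3 positions.

X[k-3] = [-2, 5.0000-1.7321i, 4.0000+3.4641i, 2, 4.0000-3.4641i, 5.0000+1.7321i]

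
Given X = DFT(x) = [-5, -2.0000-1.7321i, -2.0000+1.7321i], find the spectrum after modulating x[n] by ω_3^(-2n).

Modulation property: DFT(ω_3^(-2n)·x[n]) = X[(k-2) mod 3], so circularly shift X by 2 positions.

X[k-2] = [-2.0000-1.7321i, -2.0000+1.7321i, -5]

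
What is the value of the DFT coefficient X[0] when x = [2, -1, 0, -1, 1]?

X[0] = Σ(n=0 to 4) x[n] · ω_5^0 = Σ x[n]
= (2) + (-1) + (0) + (-1) + (1)

X[0] = 1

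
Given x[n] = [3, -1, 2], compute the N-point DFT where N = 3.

X[k] = Σ(n=0 to 2) x[n] · ω_3^(nk)
where ω_3 = e^(-2πi/3)

Computing each X[k]:
X[0] = 4
X[1] = 2.5000+2.5981i
X[2] = 2.5000-2.5981i

X = [4, 2.5000+2.5981i, 2.5000-2.5981i]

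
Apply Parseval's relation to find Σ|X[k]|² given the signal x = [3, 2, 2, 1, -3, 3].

Parseval: Σ|x[n]|² = (1/N)Σ|X[k]|², so Σ|X[k]|² = N·Σ|x[n]|² = 6·36.0000

Σ|X[k]|² = N·Σ|x[n]|² = 6·36.0000 = 216.0000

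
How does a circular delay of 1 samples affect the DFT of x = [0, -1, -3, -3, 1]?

Time shift by 1: X_shifted[k] = ω_5^(1k) · X[k]
Shifted x = [1, 0, -1, -3, -3]

DFT(x[n-1]) = [-6, 3.3090-4.0287i, 2.1910+0.1388i, 2.1910-0.1388i, 3.3090+4.0287i]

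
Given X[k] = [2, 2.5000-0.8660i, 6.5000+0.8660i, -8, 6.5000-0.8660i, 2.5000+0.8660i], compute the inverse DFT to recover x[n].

x[n] = (1/6) Σ(k=0 to 5) X[k] · e^(2πikn/6)

Computing each x[n]:
x[0] = 2
x[1] = 1
x[2] = -2
x[3] = 3
x[4] = -3
x[5] = 1

x = [2, 1, -2, 3, -3, 1]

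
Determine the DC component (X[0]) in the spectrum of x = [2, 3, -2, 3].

X[0] = Σ(n=0 to 3) x[n] · ω_4^0 = Σ x[n]
= (2) + (3) + (-2) + (3)

X[0] = 6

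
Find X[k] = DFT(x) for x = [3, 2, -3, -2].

X[k] = Σ(n=0 to 3) x[n] · ω_4^(nk)
where ω_4 = e^(-2πi/4)

Computing each X[k]:
X[0] = 0
X[1] = 6-4i
X[2] = 0
X[3] = 6+4i

X = [0, 6-4i, 0, 6+4i]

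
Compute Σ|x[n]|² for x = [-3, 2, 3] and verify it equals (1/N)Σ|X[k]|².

Time domain:
Σ|x[n]|² = |-3|² + |2|² + |3|² = 22.0000

Frequency domain:
(1/3)Σ|X[k]|² = (1/3)(|2|² + |-5.5000+0.8660i|² + |-5.5000-0.8660i|²) = (1/3)·66.0000 = 22.0000

Both sides agree, confirming Parseval's theorem.

Σ|x[n]|² = (1/N)Σ|X[k]|² = 22.0000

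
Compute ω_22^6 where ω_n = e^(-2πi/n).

ω_22^6 = e^(-2πi·6/22)
= cos(-2π·6/22) + i·sin(-2π·6/22)
= cos(-12π/22) + i·sin(-12π/22)

ω_22^6 = cos(-12π/22) + i·sin(-12π/22) = -0.1423-0.9898i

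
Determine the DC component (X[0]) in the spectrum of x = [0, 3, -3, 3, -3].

X[0] = Σ(n=0 to 4) x[n] · ω_5^0 = Σ x[n]
= (0) + (3) + (-3) + (3) + (-3)

X[0] = 0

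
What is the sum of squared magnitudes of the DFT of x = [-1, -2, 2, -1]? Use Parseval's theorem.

Parseval: Σ|x[n]|² = (1/N)Σ|X[k]|², so Σ|X[k]|² = N·Σ|x[n]|² = 4·10.0000

Σ|X[k]|² = N·Σ|x[n]|² = 4·10.0000 = 40.0000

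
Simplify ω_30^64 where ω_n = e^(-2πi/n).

Since ω_30^30 = 1, powers reduce modulo 30.
64 mod 30 = 4
So ω_30^64 = ω_30^4 = e^(-2πi·4/30)

ω_30^64 = ω_30^4 = 0.6691-0.7431i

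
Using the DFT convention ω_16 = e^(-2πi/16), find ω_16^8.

ω_16^8 = e^(-2πi·8/16)
= cos(-2π·8/16) + i·sin(-2π·8/16)
= cos(-16π/16) + i·sin(-16π/16)

ω_16^8 = cos(-16π/16) + i·sin(-16π/16) = -1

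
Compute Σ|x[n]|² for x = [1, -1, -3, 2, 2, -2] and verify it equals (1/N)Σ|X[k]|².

Time domain:
Σ|x[n]|² = |1|² + |-1|² + |-3|² + |2|² + |2|² + |-2|² = 23.0000

Frequency domain:
(1/6)Σ|X[k]|² = (1/6)(|-1|² + |-2.0000+3.4641i|² + |5.0000-5.1962i|² + |1|² + |5.0000+5.1962i|² + |-2.0000-3.4641i|²) = (1/6)·138.0000 = 23.0000

Both sides agree, confirming Parseval's theorem.

Σ|x[n]|² = (1/N)Σ|X[k]|² = 23.0000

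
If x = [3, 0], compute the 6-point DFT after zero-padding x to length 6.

Original 2-point DFT: [3, 3]
Zero-padded 6-point DFT provides frequency interpolation.

DFT_6([x, 0, ...]) = [3, 3, 3, 3, 3, 3]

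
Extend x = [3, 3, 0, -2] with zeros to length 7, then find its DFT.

Original 4-point DFT: [4, 3-5i, 2, 3+5i]
Zero-padded 7-point DFT provides frequency interpolation.

DFT_7([x, 0, ...]) = [4, 6.6724-1.4777i, 1.0855-4.4884i, 0.7421+0.6482i, 0.7421-0.6482i, 1.0855+4.4884i, 6.6724+1.4777i]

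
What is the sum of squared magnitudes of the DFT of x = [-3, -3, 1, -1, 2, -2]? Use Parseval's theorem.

Parseval: Σ|x[n]|² = (1/N)Σ|X[k]|², so Σ|X[k]|² = N·Σ|x[n]|² = 6·28.0000

Σ|X[k]|² = N·Σ|x[n]|² = 6·28.0000 = 168.0000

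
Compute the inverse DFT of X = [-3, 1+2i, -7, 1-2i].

x[n] = (1/4) Σ(k=0 to 3) X[k] · e^(2πikn/4)

Computing each x[n]:
x[0] = -2
x[1] = 0
x[2] = -3
x[3] = 2

x = [-2, 0, -3, 2]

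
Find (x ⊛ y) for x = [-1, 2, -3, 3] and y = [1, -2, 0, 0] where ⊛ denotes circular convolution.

(x ⊛ y)[n] = Σ(m=0 to 3) x[m] · y[(n-m) mod 4]

Computing each output sample:
(x ⊛ y)[0] = -7
(x ⊛ y)[1] = 4
(x ⊛ y)[2] = -7
(x ⊛ y)[3] = 9

x ⊛ y = [-7, 4, -7, 9]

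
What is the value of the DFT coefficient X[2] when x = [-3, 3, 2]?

X[2] = Σ(n=0 to 2) x[n] · ω_3^(2n) where ω_3 = e^(-2πi/3)
= (-3)·ω_3^0 + (3)·ω_3^2 + (2)·ω_3^4

X[2] = -5.5000+0.8660i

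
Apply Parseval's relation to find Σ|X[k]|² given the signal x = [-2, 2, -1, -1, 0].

Parseval: Σ|x[n]|² = (1/N)Σ|X[k]|², so Σ|X[k]|² = N·Σ|x[n]|² = 5·10.0000

Σ|X[k]|² = N·Σ|x[n]|² = 5·10.0000 = 50.0000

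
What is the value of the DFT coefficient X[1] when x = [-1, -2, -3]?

X[1] = Σ(n=0 to 2) x[n] · ω_3^(1n) where ω_3 = e^(-2πi/3)
= (-1)·ω_3^0 + (-2)·ω_3^1 + (-3)·ω_3^2

X[1] = 1.5000-0.8660i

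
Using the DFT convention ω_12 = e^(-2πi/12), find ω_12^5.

ω_12^5 = e^(-2πi·5/12)
= cos(-2π·5/12) + i·sin(-2π·5/12)
= cos(-10π/12) + i·sin(-10π/12)

ω_12^5 = cos(-10π/12) + i·sin(-10π/12) = -0.8660-0.5000i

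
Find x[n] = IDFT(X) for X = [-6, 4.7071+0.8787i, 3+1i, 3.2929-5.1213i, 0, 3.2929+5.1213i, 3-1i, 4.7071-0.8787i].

x[n] = (1/8) Σ(k=0 to 7) X[k] · e^(2πikn/8)

Computing each x[n]:
x[0] = 2
x[1] = 0
x[2] = -3
x[3] = 0
x[4] = -2
x[5] = -2
x[6] = 0
x[7] = -1

x = [2, 0, -3, 0, -2, -2, 0, -1]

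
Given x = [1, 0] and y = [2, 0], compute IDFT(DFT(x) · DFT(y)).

(x ⊛ y)[n] = Σ(m=0 to 1) x[m] · y[(n-m) mod 2]

Computing each output sample:
(x ⊛ y)[0] = 2
(x ⊛ y)[1] = 0

x ⊛ y = [2, 0]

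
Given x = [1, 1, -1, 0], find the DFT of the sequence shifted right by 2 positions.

Time shift by 2: X_shifted[k] = ω_4^(2k) · X[k]
Shifted x = [-1, 0, 1, 1]

DFT(x[n-2]) = [1, -2+1i, -1, -2-1i]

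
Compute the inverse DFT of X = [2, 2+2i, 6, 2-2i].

x[n] = (1/4) Σ(k=0 to 3) X[k] · e^(2πikn/4)

Computing each x[n]:
x[0] = 3
x[1] = -2
x[2] = 1
x[3] = 0

x = [3, -2, 1, 0]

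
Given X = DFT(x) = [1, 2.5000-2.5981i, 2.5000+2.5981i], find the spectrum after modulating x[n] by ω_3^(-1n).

Modulation property: DFT(ω_3^(-1n)·x[n]) = X[(k-1) mod 3], so circularly shift X by 1 positions.

X[k-1] = [2.5000+2.5981i, 1, 2.5000-2.5981i]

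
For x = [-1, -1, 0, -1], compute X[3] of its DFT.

X[3] = Σ(n=0 to 3) x[n] · ω_4^(3n) where ω_4 = e^(-2πi/4)
= (-1)·ω_4^0 + (-1)·ω_4^3 + (0)·ω_4^6 + (-1)·ω_4^9

X[3] = -1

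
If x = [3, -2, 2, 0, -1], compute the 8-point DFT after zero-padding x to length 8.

Original 5-point DFT: [2, 0.4549-0.2245i, 6.0451+2.4899i, 6.0451-2.4899i, 0.4549+0.2245i]
Zero-padded 8-point DFT provides frequency interpolation.

DFT_8([x, 0, ...]) = [2, 2.5858-0.5858i, 2i, 5.4142+3.4142i, 6, 5.4142-3.4142i, -2i, 2.5858+0.5858i]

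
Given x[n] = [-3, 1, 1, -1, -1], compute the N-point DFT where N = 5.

X[k] = Σ(n=0 to 4) x[n] · ω_5^(nk)
where ω_5 = e^(-2πi/5)

Computing each X[k]:
X[0] = -3
X[1] = -3.0000-3.0777i
X[2] = -3.0000+0.7265i
X[3] = -3.0000-0.7265i
X[4] = -3.0000+3.0777i

X = [-3, -3.0000-3.0777i, -3.0000+0.7265i, -3.0000-0.7265i, -3.0000+3.0777i]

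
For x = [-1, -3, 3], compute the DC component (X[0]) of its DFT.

X[0] = Σ(n=0 to 2) x[n] · ω_3^0 = Σ x[n]
= (-1) + (-3) + (3)

X[0] = -1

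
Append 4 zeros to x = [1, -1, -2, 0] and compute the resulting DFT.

Original 4-point DFT: [-2, 3+1i, 0, 3-1i]
Zero-padded 8-point DFT provides frequency interpolation.

DFT_8([x, 0, ...]) = [-2, 0.2929+2.7071i, 3+1i, 1.7071-1.2929i, 0, 1.7071+1.2929i, 3-1i, 0.2929-2.7071i]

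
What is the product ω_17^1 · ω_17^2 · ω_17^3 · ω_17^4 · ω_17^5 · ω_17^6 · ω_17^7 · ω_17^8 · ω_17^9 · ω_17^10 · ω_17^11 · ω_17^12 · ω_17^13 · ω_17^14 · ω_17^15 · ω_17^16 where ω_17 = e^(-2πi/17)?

The primitive 17th roots of unity are ω_17^k for k coprime to 17: k ∈ {1, 2, 3, 4, 5, 6, 7, 8, 9, 10, 11, 12, 13, 14, 15, 16}
Their product equals the constant term of the cyclotomic polynomial Φ_17(x) up to sign.
For n ≥ 3, the product of all primitive nth roots of unity is 1. (For n=1 it is 1; for n=2 it is -1.)

1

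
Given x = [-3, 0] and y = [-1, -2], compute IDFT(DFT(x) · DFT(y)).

(x ⊛ y)[n] = Σ(m=0 to 1) x[m] · y[(n-m) mod 2]

Computing each output sample:
(x ⊛ y)[0] = 3
(x ⊛ y)[1] = 6

x ⊛ y = [3, 6]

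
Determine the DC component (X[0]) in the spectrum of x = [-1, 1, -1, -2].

X[0] = Σ(n=0 to 3) x[n] · ω_4^0 = Σ x[n]
= (-1) + (1) + (-1) + (-2)

X[0] = -3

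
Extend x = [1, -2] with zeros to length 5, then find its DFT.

Original 2-point DFT: [-1, 3]
Zero-padded 5-point DFT provides frequency interpolation.

DFT_5([x, 0, ...]) = [-1, 0.3820+1.9021i, 2.6180+1.1756i, 2.6180-1.1756i, 0.3820-1.9021i]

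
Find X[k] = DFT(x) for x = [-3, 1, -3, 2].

X[k] = Σ(n=0 to 3) x[n] · ω_4^(nk)
where ω_4 = e^(-2πi/4)

Computing each X[k]:
X[0] = -3
X[1] = 1i
X[2] = -9
X[3] = -1i

X = [-3, 1i, -9, -1i]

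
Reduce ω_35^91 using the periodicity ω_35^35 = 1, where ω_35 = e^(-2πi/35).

Since ω_35^35 = 1, powers reduce modulo 35.
91 mod 35 = 21
So ω_35^91 = ω_35^21 = e^(-2πi·21/35)

ω_35^91 = ω_35^21 = -0.8090+0.5878i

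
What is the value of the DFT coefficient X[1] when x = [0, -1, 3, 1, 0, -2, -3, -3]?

X[1] = Σ(n=0 to 7) x[n] · ω_8^(1n) where ω_8 = e^(-2πi/8)
= (0)·ω_8^0 + (-1)·ω_8^1 + (3)·ω_8^2 + (1)·ω_8^3 + (0)·ω_8^4 + (-2)·ω_8^5 + (-3)·ω_8^6 + (-3)·ω_8^7

X[1] = -2.1213-9.5355i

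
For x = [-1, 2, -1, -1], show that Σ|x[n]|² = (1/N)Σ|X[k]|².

Time domain:
Σ|x[n]|² = |-1|² + |2|² + |-1|² + |-1|² = 7.0000

Frequency domain:
(1/4)Σ|X[k]|² = (1/4)(|-1|² + |-3i|² + |-3|² + |3i|²) = (1/4)·28.0000 = 7.0000

Both sides agree, confirming Parseval's theorem.

Σ|x[n]|² = (1/N)Σ|X[k]|² = 7.0000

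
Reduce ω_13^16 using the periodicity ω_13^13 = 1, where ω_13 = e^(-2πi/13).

Since ω_13^13 = 1, powers reduce modulo 13.
16 mod 13 = 3
So ω_13^16 = ω_13^3 = e^(-2πi·3/13)

ω_13^16 = ω_13^3 = 0.1205-0.9927i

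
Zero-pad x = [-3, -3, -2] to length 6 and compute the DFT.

Original 3-point DFT: [-8, -0.5000+0.8660i, -0.5000-0.8660i]
Zero-padded 6-point DFT provides frequency interpolation.

DFT_6([x, 0, ...]) = [-8, -3.5000+4.3301i, -0.5000+0.8660i, -2, -0.5000-0.8660i, -3.5000-4.3301i]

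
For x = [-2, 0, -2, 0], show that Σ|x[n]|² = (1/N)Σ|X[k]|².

Time domain:
Σ|x[n]|² = |-2|² + |0|² + |-2|² + |0|² = 8.0000

Frequency domain:
(1/4)Σ|X[k]|² = (1/4)(|-4|² + |0|² + |-4|² + |0|²) = (1/4)·32.0000 = 8.0000

Both sides agree, confirming Parseval's theorem.

Σ|x[n]|² = (1/N)Σ|X[k]|² = 8.0000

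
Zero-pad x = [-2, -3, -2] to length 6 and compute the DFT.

Original 3-point DFT: [-7, 0.5000+0.8660i, 0.5000-0.8660i]
Zero-padded 6-point DFT provides frequency interpolation.

DFT_6([x, 0, ...]) = [-7, -2.5000+4.3301i, 0.5000+0.8660i, -1, 0.5000-0.8660i, -2.5000-4.3301i]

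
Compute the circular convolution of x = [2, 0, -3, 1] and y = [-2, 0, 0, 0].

(x ⊛ y)[n] = Σ(m=0 to 3) x[m] · y[(n-m) mod 4]

Computing each output sample:
(x ⊛ y)[0] = -4
(x ⊛ y)[1] = 0
(x ⊛ y)[2] = 6
(x ⊛ y)[3] = -2

x ⊛ y = [-4, 0, 6, -2]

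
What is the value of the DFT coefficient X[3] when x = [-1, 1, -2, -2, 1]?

X[3] = Σ(n=0 to 4) x[n] · ω_5^(3n) where ω_5 = e^(-2πi/5)
= (-1)·ω_5^0 + (1)·ω_5^3 + (-2)·ω_5^6 + (-2)·ω_5^9 + (1)·ω_5^12

X[3] = -3.8541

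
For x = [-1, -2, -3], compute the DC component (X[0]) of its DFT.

X[0] = Σ(n=0 to 2) x[n] · ω_3^0 = Σ x[n]
= (-1) + (-2) + (-3)

X[0] = -6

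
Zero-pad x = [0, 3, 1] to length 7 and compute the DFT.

Original 3-point DFT: [4, -2.0000-1.7321i, -2.0000+1.7321i]
Zero-padded 7-point DFT provides frequency interpolation.

DFT_7([x, 0, ...]) = [4, 1.6479-3.3204i, -1.5685-2.4909i, -2.0794-0.5198i, -2.0794+0.5198i, -1.5685+2.4909i, 1.6479+3.3204i]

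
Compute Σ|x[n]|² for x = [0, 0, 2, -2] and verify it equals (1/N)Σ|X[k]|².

Time domain:
Σ|x[n]|² = |0|² + |0|² + |2|² + |-2|² = 8.0000

Frequency domain:
(1/4)Σ|X[k]|² = (1/4)(|0|² + |-2-2i|² + |4|² + |-2+2i|²) = (1/4)·32.0000 = 8.0000

Both sides agree, confirming Parseval's theorem.

Σ|x[n]|² = (1/N)Σ|X[k]|² = 8.0000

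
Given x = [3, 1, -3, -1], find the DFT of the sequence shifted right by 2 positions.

Time shift by 2: X_shifted[k] = ω_4^(2k) · X[k]
Shifted x = [-3, -1, 3, 1]

DFT(x[n-2]) = [0, -6+2i, 0, -6-2i]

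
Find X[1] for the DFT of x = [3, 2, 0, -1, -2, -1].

X[1] = Σ(n=0 to 5) x[n] · ω_6^(1n) where ω_6 = e^(-2πi/6)
= (3)·ω_6^0 + (2)·ω_6^1 + (0)·ω_6^2 + (-1)·ω_6^3 + (-2)·ω_6^4 + (-1)·ω_6^5

X[1] = 5.5000-4.3301i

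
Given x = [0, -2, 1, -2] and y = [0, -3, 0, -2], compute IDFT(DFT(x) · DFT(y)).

(x ⊛ y)[n] = Σ(m=0 to 3) x[m] · y[(n-m) mod 4]

Computing each output sample:
(x ⊛ y)[0] = 10
(x ⊛ y)[1] = -2
(x ⊛ y)[2] = 10
(x ⊛ y)[3] = -3

x ⊛ y = [10, -2, 10, -3]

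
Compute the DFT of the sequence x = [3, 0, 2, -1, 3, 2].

X[k] = Σ(n=0 to 5) x[n] · ω_6^(nk)
where ω_6 = e^(-2πi/6)

Computing each X[k]:
X[0] = 9
X[1] = 2.5000+2.5981i
X[2] = -1.5000+0.8660i
X[3] = 7
X[4] = -1.5000-0.8660i
X[5] = 2.5000-2.5981i

X = [9, 2.5000+2.5981i, -1.5000+0.8660i, 7, -1.5000-0.8660i, 2.5000-2.5981i]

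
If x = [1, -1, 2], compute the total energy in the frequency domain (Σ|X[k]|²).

Parseval: Σ|x[n]|² = (1/N)Σ|X[k]|², so Σ|X[k]|² = N·Σ|x[n]|² = 3·6.0000

Σ|X[k]|² = N·Σ|x[n]|² = 3·6.0000 = 18.0000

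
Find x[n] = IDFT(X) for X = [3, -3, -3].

x[n] = (1/3) Σ(k=0 to 2) X[k] · e^(2πikn/3)

Computing each x[n]:
x[0] = -1
x[1] = 2
x[2] = 2

x = [-1, 2, 2]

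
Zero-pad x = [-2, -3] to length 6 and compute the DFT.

Original 2-point DFT: [-5, 1]
Zero-padded 6-point DFT provides frequency interpolation.

DFT_6([x, 0, ...]) = [-5, -3.5000+2.5981i, -0.5000+2.5981i, 1, -0.5000-2.5981i, -3.5000-2.5981i]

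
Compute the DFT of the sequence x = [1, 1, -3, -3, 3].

X[k] = Σ(n=0 to 4) x[n] · ω_5^(nk)
where ω_5 = e^(-2πi/5)

Computing each X[k]:
X[0] = -1
X[1] = 7.0902+1.9021i
X[2] = -4.0902+1.1756i
X[3] = -4.0902-1.1756i
X[4] = 7.0902-1.9021i

X = [-1, 7.0902+1.9021i, -4.0902+1.1756i, -4.0902-1.1756i, 7.0902-1.9021i]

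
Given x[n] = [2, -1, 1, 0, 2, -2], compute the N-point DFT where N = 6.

X[k] = Σ(n=0 to 5) x[n] · ω_6^(nk)
where ω_6 = e^(-2πi/6)

Computing each X[k]:
X[0] = 2
X[1] = -1
X[2] = 2.0000-1.7321i
X[3] = 8
X[4] = 2.0000+1.7321i
X[5] = -1

X = [2, -1, 2.0000-1.7321i, 8, 2.0000+1.7321i, -1]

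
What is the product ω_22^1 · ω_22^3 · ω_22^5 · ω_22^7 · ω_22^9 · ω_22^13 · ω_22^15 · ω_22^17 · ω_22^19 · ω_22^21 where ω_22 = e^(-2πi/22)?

The primitive 22nd roots of unity are ω_22^k for k coprime to 22: k ∈ {1, 3, 5, 7, 9, 13, 15, 17, 19, 21}
Their product equals the constant term of the cyclotomic polynomial Φ_22(x) up to sign.
For n ≥ 3, the product of all primitive nth roots of unity is 1. (For n=1 it is 1; for n=2 it is -1.)

1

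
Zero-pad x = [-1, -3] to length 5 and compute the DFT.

Original 2-point DFT: [-4, 2]
Zero-padded 5-point DFT provides frequency interpolation.

DFT_5([x, 0, ...]) = [-4, -1.9271+2.8532i, 1.4271+1.7634i, 1.4271-1.7634i, -1.9271-2.8532i]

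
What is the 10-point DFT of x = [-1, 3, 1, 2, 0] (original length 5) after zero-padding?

Original 5-point DFT: [5, -2.5000-2.2654i, -2.5000-2.7144i, -2.5000+2.7144i, -2.5000+2.2654i]
Zero-padded 10-point DFT provides frequency interpolation.

DFT_10([x, 0, ...]) = [5, 1.1180-4.6165i, -2.5000-2.2654i, -1.1180-1.0898i, -2.5000-2.7144i, -5, -2.5000+2.7144i, -1.1180+1.0898i, -2.5000+2.2654i, 1.1180+4.6165i]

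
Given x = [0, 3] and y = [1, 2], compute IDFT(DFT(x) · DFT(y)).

(x ⊛ y)[n] = Σ(m=0 to 1) x[m] · y[(n-m) mod 2]

Computing each output sample:
(x ⊛ y)[0] = 6
(x ⊛ y)[1] = 3

x ⊛ y = [6, 3]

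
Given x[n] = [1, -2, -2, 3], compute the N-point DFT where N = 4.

X[k] = Σ(n=0 to 3) x[n] · ω_4^(nk)
where ω_4 = e^(-2πi/4)

Computing each X[k]:
X[0] = 0
X[1] = 3+5i
X[2] = -2
X[3] = 3-5i

X = [0, 3+5i, -2, 3-5i]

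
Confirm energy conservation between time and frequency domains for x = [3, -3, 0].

Time domain:
Σ|x[n]|² = |3|² + |-3|² + |0|² = 18.0000

Frequency domain:
(1/3)Σ|X[k]|² = (1/3)(|0|² + |4.5000+2.5981i|² + |4.5000-2.5981i|²) = (1/3)·54.0000 = 18.0000

Both sides agree, confirming Parseval's theorem.

Σ|x[n]|² = (1/N)Σ|X[k]|² = 18.0000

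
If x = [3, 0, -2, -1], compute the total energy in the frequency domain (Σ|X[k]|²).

Parseval: Σ|x[n]|² = (1/N)Σ|X[k]|², so Σ|X[k]|² = N·Σ|x[n]|² = 4·14.0000

Σ|X[k]|² = N·Σ|x[n]|² = 4·14.0000 = 56.0000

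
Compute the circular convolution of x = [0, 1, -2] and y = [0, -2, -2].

(x ⊛ y)[n] = Σ(m=0 to 2) x[m] · y[(n-m) mod 3]

Computing each output sample:
(x ⊛ y)[0] = 2
(x ⊛ y)[1] = 4
(x ⊛ y)[2] = -2

x ⊛ y = [2, 4, -2]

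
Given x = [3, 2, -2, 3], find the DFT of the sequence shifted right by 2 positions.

Time shift by 2: X_shifted[k] = ω_4^(2k) · X[k]
Shifted x = [-2, 3, 3, 2]

DFT(x[n-2]) = [6, -5-1i, -4, -5+1i]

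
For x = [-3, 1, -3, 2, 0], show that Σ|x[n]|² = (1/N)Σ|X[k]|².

Time domain:
Σ|x[n]|² = |-3|² + |1|² + |-3|² + |2|² + |0|² = 23.0000

Frequency domain:
(1/5)Σ|X[k]|² = (1/5)(|-3|² + |-1.8820+1.9879i|² + |-4.1180-5.3431i|² + |-4.1180+5.3431i|² + |-1.8820-1.9879i|²) = (1/5)·115.0000 = 23.0000

Both sides agree, confirming Parseval's theorem.

Σ|x[n]|² = (1/N)Σ|X[k]|² = 23.0000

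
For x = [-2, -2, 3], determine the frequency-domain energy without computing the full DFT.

Parseval: Σ|x[n]|² = (1/N)Σ|X[k]|², so Σ|X[k]|² = N·Σ|x[n]|² = 3·17.0000

Σ|X[k]|² = N·Σ|x[n]|² = 3·17.0000 = 51.0000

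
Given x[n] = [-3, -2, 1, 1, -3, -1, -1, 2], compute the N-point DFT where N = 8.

X[k] = Σ(n=0 to 7) x[n] · ω_8^(nk)
where ω_8 = e^(-2πi/8)

Computing each X[k]:
X[0] = -6
X[1] = -0.5858i
X[2] = -6+6i
X[3] = 3.4142i
X[4] = -6
X[5] = -3.4142i
X[6] = -6-6i
X[7] = 0.5858i

X = [-6, -0.5858i, -6+6i, 3.4142i, -6, -3.4142i, -6-6i, 0.5858i]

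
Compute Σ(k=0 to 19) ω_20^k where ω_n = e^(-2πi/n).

Sum of all nth roots of unity equals 0 for n > 1 (geometric series with r ≠ 1).

0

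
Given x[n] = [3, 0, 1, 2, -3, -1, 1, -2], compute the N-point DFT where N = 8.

X[k] = Σ(n=0 to 7) x[n] · ω_8^(nk)
where ω_8 = e^(-2πi/8)

Computing each X[k]:
X[0] = 1
X[1] = 3.8787-3.5355i
X[2] = -2+1i
X[3] = 8.1213-3.5355i
X[4] = 3
X[5] = 8.1213+3.5355i
X[6] = -2-1i
X[7] = 3.8787+3.5355i

X = [1, 3.8787-3.5355i, -2+1i, 8.1213-3.5355i, 3, 8.1213+3.5355i, -2-1i, 3.8787+3.5355i]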